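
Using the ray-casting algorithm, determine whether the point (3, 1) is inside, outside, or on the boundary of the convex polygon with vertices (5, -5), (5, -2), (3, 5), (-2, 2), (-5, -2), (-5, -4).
The point (3, 1) lies strictly inside the polygon

Cast a horizontal ray to the right from the query point and count how many polygon edges it crosses (each edge strictly once or zero times, handled with the usual half-open convention). 
Parity of crossings → odd ⇒ inside.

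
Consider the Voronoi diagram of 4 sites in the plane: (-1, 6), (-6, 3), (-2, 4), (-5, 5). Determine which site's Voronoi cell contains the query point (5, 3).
Nearest site = (-1, 6)

The Voronoi cell of site s contains exactly those query points closer to s than to any other site. Compute squared distances from q = (5, 3) to each site:
  (-1 − 5)² + (6 − 3)² = 45
  (-2 − 5)² + (4 − 3)² = 50
  (-5 − 5)² + (5 − 3)² = 104
  (-6 − 5)² + (3 − 3)² = 121
Minimum is attained by (-1, 6), so q lies in its Voronoi cell.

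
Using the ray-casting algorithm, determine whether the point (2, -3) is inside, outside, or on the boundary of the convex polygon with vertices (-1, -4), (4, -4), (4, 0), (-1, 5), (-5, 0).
The point (2, -3) lies strictly inside the polygon

Cast a horizontal ray to the right from the query point and count how many polygon edges it crosses (each edge strictly once or zero times, handled with the usual half-open convention). 
Parity of crossings → odd ⇒ inside.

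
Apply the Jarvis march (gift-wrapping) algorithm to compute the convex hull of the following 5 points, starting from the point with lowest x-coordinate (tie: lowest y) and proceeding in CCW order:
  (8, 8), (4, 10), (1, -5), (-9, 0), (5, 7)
Hull (CCW) = [(-9, 0), (1, -5), (8, 8), (4, 10)]

Jarvis march: at each step, from the current hull vertex p, select the next vertex q as the point such that every other point lies strictly to the left of (or on) the directed line p → q. (Equivalently: for every other point r, the cross product (q − p) × (r − p) ≥ 0.)
Starting point (lowest x, tie lowest y): (-9, 0). Wrap until returning to start. Resulting hull: (-9, 0), (1, -5), (8, 8), (4, 10).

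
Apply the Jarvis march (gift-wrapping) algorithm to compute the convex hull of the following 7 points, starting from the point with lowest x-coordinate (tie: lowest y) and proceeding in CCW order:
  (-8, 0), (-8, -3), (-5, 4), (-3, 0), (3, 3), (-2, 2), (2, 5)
Hull (CCW) = [(-8, -3), (3, 3), (2, 5), (-5, 4), (-8, 0)]

Jarvis march: at each step, from the current hull vertex p, select the next vertex q as the point such that every other point lies strictly to the left of (or on) the directed line p → q. (Equivalently: for every other point r, the cross product (q − p) × (r − p) ≥ 0.)
Starting point (lowest x, tie lowest y): (-8, -3). Wrap until returning to start. Resulting hull: (-8, -3), (3, 3), (2, 5), (-5, 4), (-8, 0).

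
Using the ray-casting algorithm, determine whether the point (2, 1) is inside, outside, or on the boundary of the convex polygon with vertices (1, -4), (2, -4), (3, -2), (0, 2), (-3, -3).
The point (2, 1) lies strictly outside the polygon

Cast a horizontal ray to the right from the query point and count how many polygon edges it crosses (each edge strictly once or zero times, handled with the usual half-open convention). 
Parity of crossings → even ⇒ outside.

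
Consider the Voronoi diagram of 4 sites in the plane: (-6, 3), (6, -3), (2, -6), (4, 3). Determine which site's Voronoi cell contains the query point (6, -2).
Nearest site = (6, -3)

The Voronoi cell of site s contains exactly those query points closer to s than to any other site. Compute squared distances from q = (6, -2) to each site:
  (6 − 6)² + (-3 − -2)² = 1
  (4 − 6)² + (3 − -2)² = 29
  (2 − 6)² + (-6 − -2)² = 32
  (-6 − 6)² + (3 − -2)² = 169
Minimum is attained by (6, -3), so q lies in its Voronoi cell.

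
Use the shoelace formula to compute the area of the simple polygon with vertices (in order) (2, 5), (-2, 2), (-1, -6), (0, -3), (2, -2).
Area = 51/2

Shoelace formula: Area = (1/2) |Σ_i (x_i · y_{i+1} − x_{i+1} · y_i)| (indices mod n). Compute each cross term:
  (2)(2) − (-2)(5) = 14
  (-2)(-6) − (-1)(2) = 14
  (-1)(-3) − (0)(-6) = 3
  (0)(-2) − (2)(-3) = 6
  (2)(5) − (2)(-2) = 14
Sum = 51, so (signed) Area = 51/2 = 51/2, |Area| = 51/2.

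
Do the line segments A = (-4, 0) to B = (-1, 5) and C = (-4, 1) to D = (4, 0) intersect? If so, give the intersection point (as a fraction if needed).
Yes; intersection at (-148/43, 40/43) (t = 8/43 on AB, s = 3/43 on CD)

Parametrize AB as A + t(B − A) = (-4 + 3 t, 0 + 5 t) and CD as C + s(D − C) = (-4 + 8 s, 1 + -1 s). Solve the linear system for (t, s). Determinant = 43 ≠ 0, so a unique intersection of the containing lines exists. Solution: t = 8/43, s = 3/43 — both in [0, 1], so the segments cross. Intersection point: (-148/43, 40/43).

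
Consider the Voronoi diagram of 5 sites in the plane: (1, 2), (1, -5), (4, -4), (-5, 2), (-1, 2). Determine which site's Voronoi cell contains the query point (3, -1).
Nearest site = (4, -4)

The Voronoi cell of site s contains exactly those query points closer to s than to any other site. Compute squared distances from q = (3, -1) to each site:
  (4 − 3)² + (-4 − -1)² = 10
  (1 − 3)² + (2 − -1)² = 13
  (1 − 3)² + (-5 − -1)² = 20
  (-1 − 3)² + (2 − -1)² = 25
  (-5 − 3)² + (2 − -1)² = 73
Minimum is attained by (4, -4), so q lies in its Voronoi cell.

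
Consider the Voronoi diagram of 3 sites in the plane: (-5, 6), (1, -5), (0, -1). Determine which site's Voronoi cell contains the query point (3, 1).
Nearest site = (0, -1)

The Voronoi cell of site s contains exactly those query points closer to s than to any other site. Compute squared distances from q = (3, 1) to each site:
  (0 − 3)² + (-1 − 1)² = 13
  (1 − 3)² + (-5 − 1)² = 40
  (-5 − 3)² + (6 − 1)² = 89
Minimum is attained by (0, -1), so q lies in its Voronoi cell.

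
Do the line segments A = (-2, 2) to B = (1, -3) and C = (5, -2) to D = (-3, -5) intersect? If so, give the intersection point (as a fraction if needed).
No (intersection of containing lines falls outside at least one segment)

Parametrize and solve: t = 53/49, s = 23/49. At least one of these is outside [0, 1], so the segments do not intersect.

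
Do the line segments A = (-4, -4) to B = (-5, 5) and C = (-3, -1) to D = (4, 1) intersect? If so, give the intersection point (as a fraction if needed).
No (intersection of containing lines falls outside at least one segment)

Parametrize and solve: t = 19/65, s = -12/65. At least one of these is outside [0, 1], so the segments do not intersect.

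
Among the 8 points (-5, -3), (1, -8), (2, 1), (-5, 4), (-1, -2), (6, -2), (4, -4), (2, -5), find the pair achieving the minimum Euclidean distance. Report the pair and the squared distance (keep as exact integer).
Pair = ((4, -4), (2, -5)); squared distance = 5

Compute all C(8, 2) = 28 pairwise squared distances (x_i − x_j)² + (y_i − y_j)². The minimum is 5, attained by the pair ((4, -4), (2, -5)).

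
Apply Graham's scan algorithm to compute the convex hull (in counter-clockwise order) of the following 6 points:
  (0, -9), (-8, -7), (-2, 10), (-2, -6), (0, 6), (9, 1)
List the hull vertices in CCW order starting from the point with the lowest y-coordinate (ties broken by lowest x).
Hull (CCW) = [(0, -9), (9, 1), (-2, 10), (-8, -7)]

Graham scan procedure:
  1. Find the pivot p₀ = point with lowest y (tie → lowest x): (0, -9).
  2. Sort the remaining points by polar angle around p₀.
  3. Walk through sorted points, maintaining a stack; pop the top while the last three entries make a non-left turn (cross product ≤ 0).
  4. Final stack is the convex hull in CCW order: (0, -9), (9, 1), (-2, 10), (-8, -7).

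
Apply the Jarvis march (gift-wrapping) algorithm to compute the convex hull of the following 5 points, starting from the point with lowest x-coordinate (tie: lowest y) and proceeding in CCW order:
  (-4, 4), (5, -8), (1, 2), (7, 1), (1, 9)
Hull (CCW) = [(-4, 4), (5, -8), (7, 1), (1, 9)]

Jarvis march: at each step, from the current hull vertex p, select the next vertex q as the point such that every other point lies strictly to the left of (or on) the directed line p → q. (Equivalently: for every other point r, the cross product (q − p) × (r − p) ≥ 0.)
Starting point (lowest x, tie lowest y): (-4, 4). Wrap until returning to start. Resulting hull: (-4, 4), (5, -8), (7, 1), (1, 9).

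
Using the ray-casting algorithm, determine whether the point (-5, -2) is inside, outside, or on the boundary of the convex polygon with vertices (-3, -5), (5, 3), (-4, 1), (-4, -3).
The point (-5, -2) lies strictly outside the polygon

Cast a horizontal ray to the right from the query point and count how many polygon edges it crosses (each edge strictly once or zero times, handled with the usual half-open convention). 
Parity of crossings → even ⇒ outside.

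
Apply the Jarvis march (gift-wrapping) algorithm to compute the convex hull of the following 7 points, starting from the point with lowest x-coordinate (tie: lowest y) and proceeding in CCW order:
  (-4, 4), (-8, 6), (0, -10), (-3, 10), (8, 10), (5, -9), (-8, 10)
Hull (CCW) = [(-8, 6), (0, -10), (5, -9), (8, 10), (-8, 10)]

Jarvis march: at each step, from the current hull vertex p, select the next vertex q as the point such that every other point lies strictly to the left of (or on) the directed line p → q. (Equivalently: for every other point r, the cross product (q − p) × (r − p) ≥ 0.)
Starting point (lowest x, tie lowest y): (-8, 6). Wrap until returning to start. Resulting hull: (-8, 6), (0, -10), (5, -9), (8, 10), (-8, 10).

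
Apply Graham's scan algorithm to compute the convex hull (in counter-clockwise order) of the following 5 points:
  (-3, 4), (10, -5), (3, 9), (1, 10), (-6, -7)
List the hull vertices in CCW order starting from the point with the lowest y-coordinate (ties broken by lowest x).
Hull (CCW) = [(-6, -7), (10, -5), (3, 9), (1, 10), (-3, 4)]

Graham scan procedure:
  1. Find the pivot p₀ = point with lowest y (tie → lowest x): (-6, -7).
  2. Sort the remaining points by polar angle around p₀.
  3. Walk through sorted points, maintaining a stack; pop the top while the last three entries make a non-left turn (cross product ≤ 0).
  4. Final stack is the convex hull in CCW order: (-6, -7), (10, -5), (3, 9), (1, 10), (-3, 4).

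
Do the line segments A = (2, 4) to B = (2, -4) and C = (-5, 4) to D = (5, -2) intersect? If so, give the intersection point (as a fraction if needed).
Yes; intersection at (2, -1/5) (t = 21/40 on AB, s = 7/10 on CD)

Parametrize AB as A + t(B − A) = (2 + 0 t, 4 + -8 t) and CD as C + s(D − C) = (-5 + 10 s, 4 + -6 s). Solve the linear system for (t, s). Determinant = -80 ≠ 0, so a unique intersection of the containing lines exists. Solution: t = 21/40, s = 7/10 — both in [0, 1], so the segments cross. Intersection point: (2, -1/5).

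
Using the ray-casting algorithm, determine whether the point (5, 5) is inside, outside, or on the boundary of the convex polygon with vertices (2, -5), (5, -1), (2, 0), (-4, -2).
The point (5, 5) lies strictly outside the polygon

Cast a horizontal ray to the right from the query point and count how many polygon edges it crosses (each edge strictly once or zero times, handled with the usual half-open convention). 
Parity of crossings → even ⇒ outside.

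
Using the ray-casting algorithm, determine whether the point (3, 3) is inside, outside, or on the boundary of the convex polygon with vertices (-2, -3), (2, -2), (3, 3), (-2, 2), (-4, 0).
The point (3, 3) lies on the polygon boundary

Boundary check: the query satisfies the collinearity and bounding-box conditions for some polygon edge, so it lies exactly on the boundary.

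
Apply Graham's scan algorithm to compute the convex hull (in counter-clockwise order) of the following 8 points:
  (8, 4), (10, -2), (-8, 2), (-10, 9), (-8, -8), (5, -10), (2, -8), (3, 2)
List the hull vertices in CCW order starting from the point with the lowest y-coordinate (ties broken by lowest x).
Hull (CCW) = [(5, -10), (10, -2), (8, 4), (-10, 9), (-8, -8)]

Graham scan procedure:
  1. Find the pivot p₀ = point with lowest y (tie → lowest x): (5, -10).
  2. Sort the remaining points by polar angle around p₀.
  3. Walk through sorted points, maintaining a stack; pop the top while the last three entries make a non-left turn (cross product ≤ 0).
  4. Final stack is the convex hull in CCW order: (5, -10), (10, -2), (8, 4), (-10, 9), (-8, -8).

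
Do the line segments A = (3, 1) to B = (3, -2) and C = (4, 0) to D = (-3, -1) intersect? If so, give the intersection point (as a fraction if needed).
Yes; intersection at (3, -1/7) (t = 8/21 on AB, s = 1/7 on CD)

Parametrize AB as A + t(B − A) = (3 + 0 t, 1 + -3 t) and CD as C + s(D − C) = (4 + -7 s, 0 + -1 s). Solve the linear system for (t, s). Determinant = 21 ≠ 0, so a unique intersection of the containing lines exists. Solution: t = 8/21, s = 1/7 — both in [0, 1], so the segments cross. Intersection point: (3, -1/7).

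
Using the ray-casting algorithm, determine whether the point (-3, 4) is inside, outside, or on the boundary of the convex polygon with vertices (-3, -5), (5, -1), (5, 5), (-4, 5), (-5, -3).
The point (-3, 4) lies strictly inside the polygon

Cast a horizontal ray to the right from the query point and count how many polygon edges it crosses (each edge strictly once or zero times, handled with the usual half-open convention). 
Parity of crossings → odd ⇒ inside.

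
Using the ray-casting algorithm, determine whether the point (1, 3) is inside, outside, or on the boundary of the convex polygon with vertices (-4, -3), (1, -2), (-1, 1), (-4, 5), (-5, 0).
The point (1, 3) lies strictly outside the polygon

Cast a horizontal ray to the right from the query point and count how many polygon edges it crosses (each edge strictly once or zero times, handled with the usual half-open convention). 
Parity of crossings → even ⇒ outside.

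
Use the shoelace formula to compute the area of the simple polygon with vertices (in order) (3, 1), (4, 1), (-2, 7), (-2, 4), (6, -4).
Area = 37/2

Shoelace formula: Area = (1/2) |Σ_i (x_i · y_{i+1} − x_{i+1} · y_i)| (indices mod n). Compute each cross term:
  (3)(1) − (4)(1) = -1
  (4)(7) − (-2)(1) = 30
  (-2)(4) − (-2)(7) = 6
  (-2)(-4) − (6)(4) = -16
  (6)(1) − (3)(-4) = 18
Sum = 37, so (signed) Area = 37/2 = 37/2, |Area| = 37/2.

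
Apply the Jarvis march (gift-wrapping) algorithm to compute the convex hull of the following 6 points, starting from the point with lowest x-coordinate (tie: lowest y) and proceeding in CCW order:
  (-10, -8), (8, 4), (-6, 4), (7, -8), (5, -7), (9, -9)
Hull (CCW) = [(-10, -8), (9, -9), (8, 4), (-6, 4)]

Jarvis march: at each step, from the current hull vertex p, select the next vertex q as the point such that every other point lies strictly to the left of (or on) the directed line p → q. (Equivalently: for every other point r, the cross product (q − p) × (r − p) ≥ 0.)
Starting point (lowest x, tie lowest y): (-10, -8). Wrap until returning to start. Resulting hull: (-10, -8), (9, -9), (8, 4), (-6, 4).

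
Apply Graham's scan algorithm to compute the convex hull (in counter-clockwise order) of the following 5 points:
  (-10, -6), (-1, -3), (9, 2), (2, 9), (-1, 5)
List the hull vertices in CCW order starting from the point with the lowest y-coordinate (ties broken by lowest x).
Hull (CCW) = [(-10, -6), (-1, -3), (9, 2), (2, 9)]

Graham scan procedure:
  1. Find the pivot p₀ = point with lowest y (tie → lowest x): (-10, -6).
  2. Sort the remaining points by polar angle around p₀.
  3. Walk through sorted points, maintaining a stack; pop the top while the last three entries make a non-left turn (cross product ≤ 0).
  4. Final stack is the convex hull in CCW order: (-10, -6), (-1, -3), (9, 2), (2, 9).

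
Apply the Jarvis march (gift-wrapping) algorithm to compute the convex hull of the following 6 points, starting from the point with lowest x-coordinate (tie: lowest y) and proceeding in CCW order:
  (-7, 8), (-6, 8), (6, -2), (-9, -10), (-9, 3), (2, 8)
Hull (CCW) = [(-9, -10), (6, -2), (2, 8), (-7, 8), (-9, 3)]

Jarvis march: at each step, from the current hull vertex p, select the next vertex q as the point such that every other point lies strictly to the left of (or on) the directed line p → q. (Equivalently: for every other point r, the cross product (q − p) × (r − p) ≥ 0.)
Starting point (lowest x, tie lowest y): (-9, -10). Wrap until returning to start. Resulting hull: (-9, -10), (6, -2), (2, 8), (-7, 8), (-9, 3).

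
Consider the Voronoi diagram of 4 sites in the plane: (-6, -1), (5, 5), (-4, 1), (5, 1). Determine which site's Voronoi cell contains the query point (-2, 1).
Nearest site = (-4, 1)

The Voronoi cell of site s contains exactly those query points closer to s than to any other site. Compute squared distances from q = (-2, 1) to each site:
  (-4 − -2)² + (1 − 1)² = 4
  (-6 − -2)² + (-1 − 1)² = 20
  (5 − -2)² + (1 − 1)² = 49
  (5 − -2)² + (5 − 1)² = 65
Minimum is attained by (-4, 1), so q lies in its Voronoi cell.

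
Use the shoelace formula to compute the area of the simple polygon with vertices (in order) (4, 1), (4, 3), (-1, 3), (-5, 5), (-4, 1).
Area = 20

Shoelace formula: Area = (1/2) |Σ_i (x_i · y_{i+1} − x_{i+1} · y_i)| (indices mod n). Compute each cross term:
  (4)(3) − (4)(1) = 8
  (4)(3) − (-1)(3) = 15
  (-1)(5) − (-5)(3) = 10
  (-5)(1) − (-4)(5) = 15
  (-4)(1) − (4)(1) = -8
Sum = 40, so (signed) Area = 40/2 = 20, |Area| = 20.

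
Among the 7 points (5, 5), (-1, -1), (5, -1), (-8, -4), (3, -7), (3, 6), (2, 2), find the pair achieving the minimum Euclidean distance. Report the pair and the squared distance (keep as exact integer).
Pair = ((5, 5), (3, 6)); squared distance = 5

Compute all C(7, 2) = 21 pairwise squared distances (x_i − x_j)² + (y_i − y_j)². The minimum is 5, attained by the pair ((5, 5), (3, 6)).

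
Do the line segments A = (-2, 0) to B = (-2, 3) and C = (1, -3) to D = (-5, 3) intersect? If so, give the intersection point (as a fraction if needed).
Yes; intersection at (-2, 0) (t = 0 on AB, s = 1/2 on CD)

Parametrize AB as A + t(B − A) = (-2 + 0 t, 0 + 3 t) and CD as C + s(D − C) = (1 + -6 s, -3 + 6 s). Solve the linear system for (t, s). Determinant = -18 ≠ 0, so a unique intersection of the containing lines exists. Solution: t = 0, s = 1/2 — both in [0, 1], so the segments cross. Intersection point: (-2, 0).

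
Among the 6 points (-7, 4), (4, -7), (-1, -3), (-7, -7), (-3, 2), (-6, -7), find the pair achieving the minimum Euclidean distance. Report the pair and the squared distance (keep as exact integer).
Pair = ((-7, -7), (-6, -7)); squared distance = 1

Compute all C(6, 2) = 15 pairwise squared distances (x_i − x_j)² + (y_i − y_j)². The minimum is 1, attained by the pair ((-7, -7), (-6, -7)).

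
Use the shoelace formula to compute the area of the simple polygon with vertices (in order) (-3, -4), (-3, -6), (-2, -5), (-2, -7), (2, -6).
Area = 13/2

Shoelace formula: Area = (1/2) |Σ_i (x_i · y_{i+1} − x_{i+1} · y_i)| (indices mod n). Compute each cross term:
  (-3)(-6) − (-3)(-4) = 6
  (-3)(-5) − (-2)(-6) = 3
  (-2)(-7) − (-2)(-5) = 4
  (-2)(-6) − (2)(-7) = 26
  (2)(-4) − (-3)(-6) = -26
Sum = 13, so (signed) Area = 13/2 = 13/2, |Area| = 13/2.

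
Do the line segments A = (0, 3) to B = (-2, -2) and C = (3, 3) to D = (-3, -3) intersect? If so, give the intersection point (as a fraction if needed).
Yes; intersection at (-2, -2) (t = 1 on AB, s = 5/6 on CD)

Parametrize AB as A + t(B − A) = (0 + -2 t, 3 + -5 t) and CD as C + s(D − C) = (3 + -6 s, 3 + -6 s). Solve the linear system for (t, s). Determinant = 18 ≠ 0, so a unique intersection of the containing lines exists. Solution: t = 1, s = 5/6 — both in [0, 1], so the segments cross. Intersection point: (-2, -2).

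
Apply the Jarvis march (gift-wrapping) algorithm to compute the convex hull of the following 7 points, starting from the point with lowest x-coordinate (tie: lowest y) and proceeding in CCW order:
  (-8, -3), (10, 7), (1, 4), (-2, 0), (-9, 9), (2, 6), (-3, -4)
Hull (CCW) = [(-9, 9), (-8, -3), (-3, -4), (10, 7)]

Jarvis march: at each step, from the current hull vertex p, select the next vertex q as the point such that every other point lies strictly to the left of (or on) the directed line p → q. (Equivalently: for every other point r, the cross product (q − p) × (r − p) ≥ 0.)
Starting point (lowest x, tie lowest y): (-9, 9). Wrap until returning to start. Resulting hull: (-9, 9), (-8, -3), (-3, -4), (10, 7).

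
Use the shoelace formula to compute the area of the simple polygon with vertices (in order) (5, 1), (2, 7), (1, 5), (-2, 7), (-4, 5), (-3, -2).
Area = 101/2

Shoelace formula: Area = (1/2) |Σ_i (x_i · y_{i+1} − x_{i+1} · y_i)| (indices mod n). Compute each cross term:
  (5)(7) − (2)(1) = 33
  (2)(5) − (1)(7) = 3
  (1)(7) − (-2)(5) = 17
  (-2)(5) − (-4)(7) = 18
  (-4)(-2) − (-3)(5) = 23
  (-3)(1) − (5)(-2) = 7
Sum = 101, so (signed) Area = 101/2 = 101/2, |Area| = 101/2.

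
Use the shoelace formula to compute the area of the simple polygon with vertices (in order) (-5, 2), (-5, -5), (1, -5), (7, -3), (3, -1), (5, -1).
Area = 53

Shoelace formula: Area = (1/2) |Σ_i (x_i · y_{i+1} − x_{i+1} · y_i)| (indices mod n). Compute each cross term:
  (-5)(-5) − (-5)(2) = 35
  (-5)(-5) − (1)(-5) = 30
  (1)(-3) − (7)(-5) = 32
  (7)(-1) − (3)(-3) = 2
  (3)(-1) − (5)(-1) = 2
  (5)(2) − (-5)(-1) = 5
Sum = 106, so (signed) Area = 106/2 = 53, |Area| = 53.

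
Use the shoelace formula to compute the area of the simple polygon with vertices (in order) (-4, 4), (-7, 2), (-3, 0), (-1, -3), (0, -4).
Area = 23/2

Shoelace formula: Area = (1/2) |Σ_i (x_i · y_{i+1} − x_{i+1} · y_i)| (indices mod n). Compute each cross term:
  (-4)(2) − (-7)(4) = 20
  (-7)(0) − (-3)(2) = 6
  (-3)(-3) − (-1)(0) = 9
  (-1)(-4) − (0)(-3) = 4
  (0)(4) − (-4)(-4) = -16
Sum = 23, so (signed) Area = 23/2 = 23/2, |Area| = 23/2.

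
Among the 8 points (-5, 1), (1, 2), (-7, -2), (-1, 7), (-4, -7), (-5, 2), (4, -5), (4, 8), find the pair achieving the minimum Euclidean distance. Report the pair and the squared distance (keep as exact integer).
Pair = ((-5, 1), (-5, 2)); squared distance = 1

Compute all C(8, 2) = 28 pairwise squared distances (x_i − x_j)² + (y_i − y_j)². The minimum is 1, attained by the pair ((-5, 1), (-5, 2)).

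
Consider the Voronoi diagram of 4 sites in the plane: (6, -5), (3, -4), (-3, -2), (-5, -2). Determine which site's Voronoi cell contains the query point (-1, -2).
Nearest site = (-3, -2)

The Voronoi cell of site s contains exactly those query points closer to s than to any other site. Compute squared distances from q = (-1, -2) to each site:
  (-3 − -1)² + (-2 − -2)² = 4
  (-5 − -1)² + (-2 − -2)² = 16
  (3 − -1)² + (-4 − -2)² = 20
  (6 − -1)² + (-5 − -2)² = 58
Minimum is attained by (-3, -2), so q lies in its Voronoi cell.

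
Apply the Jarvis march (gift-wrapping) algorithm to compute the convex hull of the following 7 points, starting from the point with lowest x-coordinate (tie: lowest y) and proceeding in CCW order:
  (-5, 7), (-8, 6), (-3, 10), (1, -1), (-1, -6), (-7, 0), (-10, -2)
Hull (CCW) = [(-10, -2), (-1, -6), (1, -1), (-3, 10), (-8, 6)]

Jarvis march: at each step, from the current hull vertex p, select the next vertex q as the point such that every other point lies strictly to the left of (or on) the directed line p → q. (Equivalently: for every other point r, the cross product (q − p) × (r − p) ≥ 0.)
Starting point (lowest x, tie lowest y): (-10, -2). Wrap until returning to start. Resulting hull: (-10, -2), (-1, -6), (1, -1), (-3, 10), (-8, 6).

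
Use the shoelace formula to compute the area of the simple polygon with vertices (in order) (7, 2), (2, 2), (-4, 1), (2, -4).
Area = 33

Shoelace formula: Area = (1/2) |Σ_i (x_i · y_{i+1} − x_{i+1} · y_i)| (indices mod n). Compute each cross term:
  (7)(2) − (2)(2) = 10
  (2)(1) − (-4)(2) = 10
  (-4)(-4) − (2)(1) = 14
  (2)(2) − (7)(-4) = 32
Sum = 66, so (signed) Area = 66/2 = 33, |Area| = 33.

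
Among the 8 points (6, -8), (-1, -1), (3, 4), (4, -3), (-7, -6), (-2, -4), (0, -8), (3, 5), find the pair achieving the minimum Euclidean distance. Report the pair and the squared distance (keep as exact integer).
Pair = ((3, 4), (3, 5)); squared distance = 1

Compute all C(8, 2) = 28 pairwise squared distances (x_i − x_j)² + (y_i − y_j)². The minimum is 1, attained by the pair ((3, 4), (3, 5)).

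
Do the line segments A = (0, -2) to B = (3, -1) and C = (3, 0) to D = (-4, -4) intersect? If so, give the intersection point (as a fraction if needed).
No (intersection of containing lines falls outside at least one segment)

Parametrize and solve: t = -2/5, s = 3/5. At least one of these is outside [0, 1], so the segments do not intersect.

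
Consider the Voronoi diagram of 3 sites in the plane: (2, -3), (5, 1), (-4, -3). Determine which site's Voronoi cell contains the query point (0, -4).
Nearest site = (2, -3)

The Voronoi cell of site s contains exactly those query points closer to s than to any other site. Compute squared distances from q = (0, -4) to each site:
  (2 − 0)² + (-3 − -4)² = 5
  (-4 − 0)² + (-3 − -4)² = 17
  (5 − 0)² + (1 − -4)² = 50
Minimum is attained by (2, -3), so q lies in its Voronoi cell.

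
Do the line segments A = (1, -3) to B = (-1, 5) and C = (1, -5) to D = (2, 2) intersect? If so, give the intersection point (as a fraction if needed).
No (intersection of containing lines falls outside at least one segment)

Parametrize and solve: t = -1/11, s = 2/11. At least one of these is outside [0, 1], so the segments do not intersect.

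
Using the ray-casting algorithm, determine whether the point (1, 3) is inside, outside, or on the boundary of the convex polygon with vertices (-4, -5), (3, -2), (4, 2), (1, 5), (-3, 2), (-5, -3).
The point (1, 3) lies strictly inside the polygon

Cast a horizontal ray to the right from the query point and count how many polygon edges it crosses (each edge strictly once or zero times, handled with the usual half-open convention). 
Parity of crossings → odd ⇒ inside.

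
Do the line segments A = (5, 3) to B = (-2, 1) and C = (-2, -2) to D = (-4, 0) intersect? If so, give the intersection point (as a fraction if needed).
No (intersection of containing lines falls outside at least one segment)

Parametrize and solve: t = 4/3, s = 7/6. At least one of these is outside [0, 1], so the segments do not intersect.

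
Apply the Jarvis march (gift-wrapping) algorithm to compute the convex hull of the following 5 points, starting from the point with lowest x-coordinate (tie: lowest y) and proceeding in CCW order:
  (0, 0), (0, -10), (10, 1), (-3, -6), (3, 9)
Hull (CCW) = [(-3, -6), (0, -10), (10, 1), (3, 9)]

Jarvis march: at each step, from the current hull vertex p, select the next vertex q as the point such that every other point lies strictly to the left of (or on) the directed line p → q. (Equivalently: for every other point r, the cross product (q − p) × (r − p) ≥ 0.)
Starting point (lowest x, tie lowest y): (-3, -6). Wrap until returning to start. Resulting hull: (-3, -6), (0, -10), (10, 1), (3, 9).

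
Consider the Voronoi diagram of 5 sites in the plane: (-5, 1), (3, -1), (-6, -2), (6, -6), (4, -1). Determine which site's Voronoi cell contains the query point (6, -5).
Nearest site = (6, -6)

The Voronoi cell of site s contains exactly those query points closer to s than to any other site. Compute squared distances from q = (6, -5) to each site:
  (6 − 6)² + (-6 − -5)² = 1
  (4 − 6)² + (-1 − -5)² = 20
  (3 − 6)² + (-1 − -5)² = 25
  (-6 − 6)² + (-2 − -5)² = 153
  (-5 − 6)² + (1 − -5)² = 157
Minimum is attained by (6, -6), so q lies in its Voronoi cell.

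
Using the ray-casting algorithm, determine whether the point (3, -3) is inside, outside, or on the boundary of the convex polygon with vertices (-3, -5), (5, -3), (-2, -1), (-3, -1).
The point (3, -3) lies strictly inside the polygon

Cast a horizontal ray to the right from the query point and count how many polygon edges it crosses (each edge strictly once or zero times, handled with the usual half-open convention). 
Parity of crossings → odd ⇒ inside.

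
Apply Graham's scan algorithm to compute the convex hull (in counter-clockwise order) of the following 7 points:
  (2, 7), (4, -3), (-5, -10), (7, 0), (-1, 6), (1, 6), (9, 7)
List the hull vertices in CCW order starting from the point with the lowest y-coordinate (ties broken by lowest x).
Hull (CCW) = [(-5, -10), (4, -3), (7, 0), (9, 7), (2, 7), (-1, 6)]

Graham scan procedure:
  1. Find the pivot p₀ = point with lowest y (tie → lowest x): (-5, -10).
  2. Sort the remaining points by polar angle around p₀.
  3. Walk through sorted points, maintaining a stack; pop the top while the last three entries make a non-left turn (cross product ≤ 0).
  4. Final stack is the convex hull in CCW order: (-5, -10), (4, -3), (7, 0), (9, 7), (2, 7), (-1, 6).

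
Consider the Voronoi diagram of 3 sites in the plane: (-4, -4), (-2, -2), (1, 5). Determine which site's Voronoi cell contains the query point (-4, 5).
Nearest site = (1, 5)

The Voronoi cell of site s contains exactly those query points closer to s than to any other site. Compute squared distances from q = (-4, 5) to each site:
  (1 − -4)² + (5 − 5)² = 25
  (-2 − -4)² + (-2 − 5)² = 53
  (-4 − -4)² + (-4 − 5)² = 81
Minimum is attained by (1, 5), so q lies in its Voronoi cell.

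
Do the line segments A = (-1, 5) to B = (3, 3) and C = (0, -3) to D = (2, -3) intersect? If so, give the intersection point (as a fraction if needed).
No (intersection of containing lines falls outside at least one segment)

Parametrize and solve: t = 4, s = 15/2. At least one of these is outside [0, 1], so the segments do not intersect.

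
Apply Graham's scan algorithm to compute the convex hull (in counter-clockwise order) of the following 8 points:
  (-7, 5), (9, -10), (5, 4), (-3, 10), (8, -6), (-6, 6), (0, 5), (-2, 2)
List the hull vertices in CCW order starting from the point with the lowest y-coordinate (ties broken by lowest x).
Hull (CCW) = [(9, -10), (8, -6), (5, 4), (-3, 10), (-7, 5)]

Graham scan procedure:
  1. Find the pivot p₀ = point with lowest y (tie → lowest x): (9, -10).
  2. Sort the remaining points by polar angle around p₀.
  3. Walk through sorted points, maintaining a stack; pop the top while the last three entries make a non-left turn (cross product ≤ 0).
  4. Final stack is the convex hull in CCW order: (9, -10), (8, -6), (5, 4), (-3, 10), (-7, 5).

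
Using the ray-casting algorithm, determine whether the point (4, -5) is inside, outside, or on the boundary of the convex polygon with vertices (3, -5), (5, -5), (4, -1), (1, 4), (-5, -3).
The point (4, -5) lies on the polygon boundary

Boundary check: the query satisfies the collinearity and bounding-box conditions for some polygon edge, so it lies exactly on the boundary.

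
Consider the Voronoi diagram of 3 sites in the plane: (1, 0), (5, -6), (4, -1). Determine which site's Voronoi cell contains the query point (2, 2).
Nearest site = (1, 0)

The Voronoi cell of site s contains exactly those query points closer to s than to any other site. Compute squared distances from q = (2, 2) to each site:
  (1 − 2)² + (0 − 2)² = 5
  (4 − 2)² + (-1 − 2)² = 13
  (5 − 2)² + (-6 − 2)² = 73
Minimum is attained by (1, 0), so q lies in its Voronoi cell.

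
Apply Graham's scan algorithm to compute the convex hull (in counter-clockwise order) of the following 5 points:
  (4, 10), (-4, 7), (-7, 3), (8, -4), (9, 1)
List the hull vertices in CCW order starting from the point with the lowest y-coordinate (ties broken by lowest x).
Hull (CCW) = [(8, -4), (9, 1), (4, 10), (-4, 7), (-7, 3)]

Graham scan procedure:
  1. Find the pivot p₀ = point with lowest y (tie → lowest x): (8, -4).
  2. Sort the remaining points by polar angle around p₀.
  3. Walk through sorted points, maintaining a stack; pop the top while the last three entries make a non-left turn (cross product ≤ 0).
  4. Final stack is the convex hull in CCW order: (8, -4), (9, 1), (4, 10), (-4, 7), (-7, 3).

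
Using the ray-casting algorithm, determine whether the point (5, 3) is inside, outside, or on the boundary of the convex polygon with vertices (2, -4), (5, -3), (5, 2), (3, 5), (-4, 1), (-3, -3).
The point (5, 3) lies strictly outside the polygon

Cast a horizontal ray to the right from the query point and count how many polygon edges it crosses (each edge strictly once or zero times, handled with the usual half-open convention). 
Parity of crossings → even ⇒ outside.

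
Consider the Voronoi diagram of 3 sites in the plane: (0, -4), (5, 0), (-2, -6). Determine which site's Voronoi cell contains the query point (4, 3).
Nearest site = (5, 0)

The Voronoi cell of site s contains exactly those query points closer to s than to any other site. Compute squared distances from q = (4, 3) to each site:
  (5 − 4)² + (0 − 3)² = 10
  (0 − 4)² + (-4 − 3)² = 65
  (-2 − 4)² + (-6 − 3)² = 117
Minimum is attained by (5, 0), so q lies in its Voronoi cell.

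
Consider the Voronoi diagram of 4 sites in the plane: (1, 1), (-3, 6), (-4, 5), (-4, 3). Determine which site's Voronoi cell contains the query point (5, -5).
Nearest site = (1, 1)

The Voronoi cell of site s contains exactly those query points closer to s than to any other site. Compute squared distances from q = (5, -5) to each site:
  (1 − 5)² + (1 − -5)² = 52
  (-4 − 5)² + (3 − -5)² = 145
  (-4 − 5)² + (5 − -5)² = 181
  (-3 − 5)² + (6 − -5)² = 185
Minimum is attained by (1, 1), so q lies in its Voronoi cell.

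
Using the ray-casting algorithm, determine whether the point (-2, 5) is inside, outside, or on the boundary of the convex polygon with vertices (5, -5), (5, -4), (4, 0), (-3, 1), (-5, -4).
The point (-2, 5) lies strictly outside the polygon

Cast a horizontal ray to the right from the query point and count how many polygon edges it crosses (each edge strictly once or zero times, handled with the usual half-open convention). 
Parity of crossings → even ⇒ outside.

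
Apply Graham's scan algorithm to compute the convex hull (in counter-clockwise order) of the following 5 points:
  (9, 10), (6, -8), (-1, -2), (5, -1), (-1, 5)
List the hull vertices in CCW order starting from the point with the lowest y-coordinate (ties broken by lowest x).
Hull (CCW) = [(6, -8), (9, 10), (-1, 5), (-1, -2)]

Graham scan procedure:
  1. Find the pivot p₀ = point with lowest y (tie → lowest x): (6, -8).
  2. Sort the remaining points by polar angle around p₀.
  3. Walk through sorted points, maintaining a stack; pop the top while the last three entries make a non-left turn (cross product ≤ 0).
  4. Final stack is the convex hull in CCW order: (6, -8), (9, 10), (-1, 5), (-1, -2).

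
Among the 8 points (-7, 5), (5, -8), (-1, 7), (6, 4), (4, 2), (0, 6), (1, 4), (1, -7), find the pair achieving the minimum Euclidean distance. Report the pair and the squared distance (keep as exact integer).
Pair = ((-1, 7), (0, 6)); squared distance = 2

Compute all C(8, 2) = 28 pairwise squared distances (x_i − x_j)² + (y_i − y_j)². The minimum is 2, attained by the pair ((-1, 7), (0, 6)).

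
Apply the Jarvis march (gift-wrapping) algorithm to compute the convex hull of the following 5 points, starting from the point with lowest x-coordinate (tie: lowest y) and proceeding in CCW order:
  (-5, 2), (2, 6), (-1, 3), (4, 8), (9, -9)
Hull (CCW) = [(-5, 2), (9, -9), (4, 8)]

Jarvis march: at each step, from the current hull vertex p, select the next vertex q as the point such that every other point lies strictly to the left of (or on) the directed line p → q. (Equivalently: for every other point r, the cross product (q − p) × (r − p) ≥ 0.)
Starting point (lowest x, tie lowest y): (-5, 2). Wrap until returning to start. Resulting hull: (-5, 2), (9, -9), (4, 8).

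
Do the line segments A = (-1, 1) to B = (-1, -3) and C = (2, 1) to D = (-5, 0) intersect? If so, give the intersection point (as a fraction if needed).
Yes; intersection at (-1, 4/7) (t = 3/28 on AB, s = 3/7 on CD)

Parametrize AB as A + t(B − A) = (-1 + 0 t, 1 + -4 t) and CD as C + s(D − C) = (2 + -7 s, 1 + -1 s). Solve the linear system for (t, s). Determinant = 28 ≠ 0, so a unique intersection of the containing lines exists. Solution: t = 3/28, s = 3/7 — both in [0, 1], so the segments cross. Intersection point: (-1, 4/7).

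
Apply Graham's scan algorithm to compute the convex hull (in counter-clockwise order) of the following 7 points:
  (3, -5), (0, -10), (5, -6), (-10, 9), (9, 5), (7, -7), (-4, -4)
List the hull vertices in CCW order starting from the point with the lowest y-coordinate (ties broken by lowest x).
Hull (CCW) = [(0, -10), (7, -7), (9, 5), (-10, 9), (-4, -4)]

Graham scan procedure:
  1. Find the pivot p₀ = point with lowest y (tie → lowest x): (0, -10).
  2. Sort the remaining points by polar angle around p₀.
  3. Walk through sorted points, maintaining a stack; pop the top while the last three entries make a non-left turn (cross product ≤ 0).
  4. Final stack is the convex hull in CCW order: (0, -10), (7, -7), (9, 5), (-10, 9), (-4, -4).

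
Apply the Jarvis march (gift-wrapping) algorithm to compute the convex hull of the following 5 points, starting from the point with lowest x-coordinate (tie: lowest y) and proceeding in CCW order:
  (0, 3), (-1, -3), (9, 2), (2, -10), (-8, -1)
Hull (CCW) = [(-8, -1), (2, -10), (9, 2), (0, 3)]

Jarvis march: at each step, from the current hull vertex p, select the next vertex q as the point such that every other point lies strictly to the left of (or on) the directed line p → q. (Equivalently: for every other point r, the cross product (q − p) × (r − p) ≥ 0.)
Starting point (lowest x, tie lowest y): (-8, -1). Wrap until returning to start. Resulting hull: (-8, -1), (2, -10), (9, 2), (0, 3).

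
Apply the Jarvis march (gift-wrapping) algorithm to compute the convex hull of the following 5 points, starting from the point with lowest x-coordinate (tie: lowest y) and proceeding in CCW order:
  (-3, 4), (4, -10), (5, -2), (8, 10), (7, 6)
Hull (CCW) = [(-3, 4), (4, -10), (8, 10)]

Jarvis march: at each step, from the current hull vertex p, select the next vertex q as the point such that every other point lies strictly to the left of (or on) the directed line p → q. (Equivalently: for every other point r, the cross product (q − p) × (r − p) ≥ 0.)
Starting point (lowest x, tie lowest y): (-3, 4). Wrap until returning to start. Resulting hull: (-3, 4), (4, -10), (8, 10).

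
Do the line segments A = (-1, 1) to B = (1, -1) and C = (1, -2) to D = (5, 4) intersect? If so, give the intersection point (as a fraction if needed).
No (intersection of containing lines falls outside at least one segment)

Parametrize and solve: t = 6/5, s = 1/10. At least one of these is outside [0, 1], so the segments do not intersect.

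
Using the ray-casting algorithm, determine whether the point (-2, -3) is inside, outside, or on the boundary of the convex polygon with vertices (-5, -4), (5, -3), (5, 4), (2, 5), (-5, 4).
The point (-2, -3) lies strictly inside the polygon

Cast a horizontal ray to the right from the query point and count how many polygon edges it crosses (each edge strictly once or zero times, handled with the usual half-open convention). 
Parity of crossings → odd ⇒ inside.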